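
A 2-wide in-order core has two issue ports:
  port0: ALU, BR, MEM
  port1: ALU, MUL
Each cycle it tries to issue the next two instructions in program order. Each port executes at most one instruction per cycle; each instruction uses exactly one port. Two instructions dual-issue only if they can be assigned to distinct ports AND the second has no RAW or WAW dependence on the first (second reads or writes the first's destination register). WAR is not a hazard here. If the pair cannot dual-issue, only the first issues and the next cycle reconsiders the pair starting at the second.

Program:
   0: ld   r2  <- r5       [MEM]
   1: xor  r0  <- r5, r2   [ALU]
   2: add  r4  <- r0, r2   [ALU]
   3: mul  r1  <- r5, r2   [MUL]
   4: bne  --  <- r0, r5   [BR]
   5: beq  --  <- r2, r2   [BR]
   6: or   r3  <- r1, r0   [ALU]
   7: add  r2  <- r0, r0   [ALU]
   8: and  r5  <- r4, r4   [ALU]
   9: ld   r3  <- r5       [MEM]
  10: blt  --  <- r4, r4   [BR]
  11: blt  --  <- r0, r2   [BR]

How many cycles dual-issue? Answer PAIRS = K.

PAIRS = 3

0. ld.MEM @i0  | RAW r2
1. xor.ALU @i1  | RAW r0
2. add.ALU/mul.MUL @i2,i3  | pair
3. bne.BR @i4  | no-port BR/BR
4. beq.BR/or.ALU @i5,i6  | pair
5. add.ALU/and.ALU @i7,i8  | pair
6. ld.MEM @i9  | no-port MEM/BR
7. blt.BR @i10  | no-port BR/BR
8. blt.BR @i11  | tail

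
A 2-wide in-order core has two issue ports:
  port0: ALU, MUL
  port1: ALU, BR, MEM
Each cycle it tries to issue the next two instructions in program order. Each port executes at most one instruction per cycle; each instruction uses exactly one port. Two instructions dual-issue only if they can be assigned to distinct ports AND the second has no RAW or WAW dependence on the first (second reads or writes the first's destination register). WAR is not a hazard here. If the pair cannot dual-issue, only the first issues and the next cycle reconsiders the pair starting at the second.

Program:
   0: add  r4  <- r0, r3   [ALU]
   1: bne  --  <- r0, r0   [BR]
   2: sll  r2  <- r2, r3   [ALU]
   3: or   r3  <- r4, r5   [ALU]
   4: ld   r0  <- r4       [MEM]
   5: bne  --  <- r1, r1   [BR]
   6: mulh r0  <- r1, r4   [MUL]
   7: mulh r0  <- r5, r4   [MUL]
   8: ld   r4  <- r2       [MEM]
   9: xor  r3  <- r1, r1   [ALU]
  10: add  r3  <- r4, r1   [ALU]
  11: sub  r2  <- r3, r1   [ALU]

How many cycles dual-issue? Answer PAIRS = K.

PAIRS = 4

t=0 i0&i1:add bne ; 2-wide
t=1 i2&i3:sll or ; 2-wide
t=2 i4:ld ; no-port MEM/BR
t=3 i5&i6:bne mulh ; 2-wide
t=4 i7&i8:mulh ld ; 2-wide
t=5 i9:xor ; WAW r3
t=6 i10:add ; RAW r3
t=7 i11:sub ; tail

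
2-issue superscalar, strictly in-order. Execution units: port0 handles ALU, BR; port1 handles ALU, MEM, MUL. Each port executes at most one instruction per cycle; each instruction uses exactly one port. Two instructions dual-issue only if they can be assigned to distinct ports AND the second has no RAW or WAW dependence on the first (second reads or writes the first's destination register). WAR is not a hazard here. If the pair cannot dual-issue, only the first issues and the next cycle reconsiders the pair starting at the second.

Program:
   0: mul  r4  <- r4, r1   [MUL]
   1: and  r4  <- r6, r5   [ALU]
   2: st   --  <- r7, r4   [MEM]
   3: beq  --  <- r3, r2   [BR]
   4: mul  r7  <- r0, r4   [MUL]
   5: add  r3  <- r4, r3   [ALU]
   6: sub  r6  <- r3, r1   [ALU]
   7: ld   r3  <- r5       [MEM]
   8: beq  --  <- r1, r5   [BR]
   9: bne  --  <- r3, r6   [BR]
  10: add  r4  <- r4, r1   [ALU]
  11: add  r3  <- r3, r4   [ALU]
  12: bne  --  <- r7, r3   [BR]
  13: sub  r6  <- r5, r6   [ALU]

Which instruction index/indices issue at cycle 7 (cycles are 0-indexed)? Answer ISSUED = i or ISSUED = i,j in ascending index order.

ISSUED = 11

[0] i0  mul  -- WAW r4
[1] i1  and  -- RAW r4
[2] i2&i3  st beq  -- 2-wide
[3] i4&i5  mul add  -- 2-wide
[4] i6&i7  sub ld  -- 2-wide
[5] i8  beq  -- no-port BR/BR
[6] i9&i10  bne add  -- 2-wide
[7] i11  add  -- RAW r3
[8] i12&i13  bne sub  -- 2-wide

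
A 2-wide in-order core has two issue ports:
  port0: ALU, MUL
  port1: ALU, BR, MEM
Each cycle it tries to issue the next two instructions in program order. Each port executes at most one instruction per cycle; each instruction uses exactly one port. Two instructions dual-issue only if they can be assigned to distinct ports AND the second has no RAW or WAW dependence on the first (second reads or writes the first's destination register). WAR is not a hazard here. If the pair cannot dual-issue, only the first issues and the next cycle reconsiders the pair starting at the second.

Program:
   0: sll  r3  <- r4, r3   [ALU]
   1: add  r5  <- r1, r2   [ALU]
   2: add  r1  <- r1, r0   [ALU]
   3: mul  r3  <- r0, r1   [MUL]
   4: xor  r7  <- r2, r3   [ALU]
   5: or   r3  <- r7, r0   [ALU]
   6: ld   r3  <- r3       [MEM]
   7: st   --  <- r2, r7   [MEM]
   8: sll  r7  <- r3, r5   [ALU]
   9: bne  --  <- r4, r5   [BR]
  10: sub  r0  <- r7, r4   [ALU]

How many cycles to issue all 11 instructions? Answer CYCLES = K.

CYCLES = 8

0. sll.ALU;add.ALU @i0+i1  | dual
1. add.ALU @i2  | RAW r1
2. mul.MUL @i3  | RAW r3
3. xor.ALU @i4  | RAW r7
4. or.ALU @i5  | RAW+WAW r3
5. ld.MEM @i6  | no-port MEM/MEM
6. st.MEM;sll.ALU @i7+i8  | dual
7. bne.BR;sub.ALU @i9+i10  | dual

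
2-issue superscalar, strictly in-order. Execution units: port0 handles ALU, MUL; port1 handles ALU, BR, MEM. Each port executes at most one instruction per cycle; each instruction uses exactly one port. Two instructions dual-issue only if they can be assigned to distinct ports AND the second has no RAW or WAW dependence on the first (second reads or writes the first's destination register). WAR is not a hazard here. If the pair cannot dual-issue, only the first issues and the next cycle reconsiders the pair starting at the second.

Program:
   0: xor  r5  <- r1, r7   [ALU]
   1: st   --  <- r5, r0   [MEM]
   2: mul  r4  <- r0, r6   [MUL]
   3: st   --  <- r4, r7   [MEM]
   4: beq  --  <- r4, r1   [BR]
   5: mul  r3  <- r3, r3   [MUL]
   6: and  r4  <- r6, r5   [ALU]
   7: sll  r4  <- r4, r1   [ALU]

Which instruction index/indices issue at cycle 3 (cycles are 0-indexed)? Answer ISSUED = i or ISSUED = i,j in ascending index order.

c0: i0 xor  RAW r5
c1: i1,i2 st mul  dual
c2: i3 st  no-port MEM/BR
c3: i4,i5 beq mul  dual
c4: i6 and  RAW+WAW r4
c5: i7 sll  tail

ISSUED = 4,5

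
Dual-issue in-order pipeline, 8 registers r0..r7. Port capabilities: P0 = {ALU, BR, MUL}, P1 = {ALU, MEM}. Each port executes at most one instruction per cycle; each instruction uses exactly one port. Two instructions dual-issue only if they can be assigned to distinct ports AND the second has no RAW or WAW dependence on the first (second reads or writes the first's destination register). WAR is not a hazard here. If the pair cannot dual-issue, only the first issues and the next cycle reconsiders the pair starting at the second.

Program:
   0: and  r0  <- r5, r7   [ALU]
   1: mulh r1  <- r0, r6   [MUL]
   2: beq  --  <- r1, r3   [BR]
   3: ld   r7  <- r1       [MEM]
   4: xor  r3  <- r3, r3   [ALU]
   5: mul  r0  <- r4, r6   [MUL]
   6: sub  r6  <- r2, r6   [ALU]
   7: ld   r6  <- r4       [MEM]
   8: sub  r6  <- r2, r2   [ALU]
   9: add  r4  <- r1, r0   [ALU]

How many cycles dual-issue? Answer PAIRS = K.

[0] i0  and.ALU  -- RAW r0
[1] i1  mulh.MUL  -- no-port MUL/BR
[2] i2,i3  beq.BR;ld.MEM  -- dual
[3] i4,i5  xor.ALU;mul.MUL  -- dual
[4] i6  sub.ALU  -- WAW r6
[5] i7  ld.MEM  -- WAW r6
[6] i8,i9  sub.ALU;add.ALU  -- dual

PAIRS = 3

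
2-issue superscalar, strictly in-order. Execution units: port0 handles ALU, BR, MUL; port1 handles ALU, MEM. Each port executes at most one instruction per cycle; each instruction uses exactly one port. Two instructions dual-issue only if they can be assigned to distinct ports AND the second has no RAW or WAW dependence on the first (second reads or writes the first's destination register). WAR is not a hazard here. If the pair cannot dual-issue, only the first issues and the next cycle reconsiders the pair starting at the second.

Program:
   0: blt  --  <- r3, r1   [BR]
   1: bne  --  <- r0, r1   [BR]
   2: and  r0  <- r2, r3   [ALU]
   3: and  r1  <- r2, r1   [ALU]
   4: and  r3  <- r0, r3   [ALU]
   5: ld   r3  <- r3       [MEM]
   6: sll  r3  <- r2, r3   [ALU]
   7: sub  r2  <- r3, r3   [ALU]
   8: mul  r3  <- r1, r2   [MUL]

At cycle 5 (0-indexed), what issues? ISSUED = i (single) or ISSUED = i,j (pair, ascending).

ISSUED = 7

c0: i0 blt  no-port BR/BR
c1: i1,i2 bne;and  2-wide
c2: i3,i4 and;and  2-wide
c3: i5 ld  RAW+WAW r3
c4: i6 sll  RAW r3
c5: i7 sub  RAW r2
c6: i8 mul  tail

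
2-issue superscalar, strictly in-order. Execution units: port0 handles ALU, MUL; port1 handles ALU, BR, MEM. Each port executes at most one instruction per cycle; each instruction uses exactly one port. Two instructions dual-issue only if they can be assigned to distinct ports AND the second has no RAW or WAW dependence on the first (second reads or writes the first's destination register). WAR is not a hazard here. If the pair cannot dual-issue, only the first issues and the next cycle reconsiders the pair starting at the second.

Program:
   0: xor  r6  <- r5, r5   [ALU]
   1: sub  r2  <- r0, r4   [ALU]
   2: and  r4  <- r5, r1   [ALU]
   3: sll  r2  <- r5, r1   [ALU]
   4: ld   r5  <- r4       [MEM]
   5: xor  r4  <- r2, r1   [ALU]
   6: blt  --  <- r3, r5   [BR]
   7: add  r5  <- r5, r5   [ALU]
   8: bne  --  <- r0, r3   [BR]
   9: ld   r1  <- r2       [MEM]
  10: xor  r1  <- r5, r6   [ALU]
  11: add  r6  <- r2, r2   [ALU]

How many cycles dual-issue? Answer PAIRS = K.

PAIRS = 5

  cy0 -> i0,i1 (xor;sub) 2-wide
  cy1 -> i2,i3 (and;sll) 2-wide
  cy2 -> i4,i5 (ld;xor) 2-wide
  cy3 -> i6,i7 (blt;add) 2-wide
  cy4 -> i8 (bne) no-port BR/MEM
  cy5 -> i9 (ld) WAW r1
  cy6 -> i10,i11 (xor;add) 2-wide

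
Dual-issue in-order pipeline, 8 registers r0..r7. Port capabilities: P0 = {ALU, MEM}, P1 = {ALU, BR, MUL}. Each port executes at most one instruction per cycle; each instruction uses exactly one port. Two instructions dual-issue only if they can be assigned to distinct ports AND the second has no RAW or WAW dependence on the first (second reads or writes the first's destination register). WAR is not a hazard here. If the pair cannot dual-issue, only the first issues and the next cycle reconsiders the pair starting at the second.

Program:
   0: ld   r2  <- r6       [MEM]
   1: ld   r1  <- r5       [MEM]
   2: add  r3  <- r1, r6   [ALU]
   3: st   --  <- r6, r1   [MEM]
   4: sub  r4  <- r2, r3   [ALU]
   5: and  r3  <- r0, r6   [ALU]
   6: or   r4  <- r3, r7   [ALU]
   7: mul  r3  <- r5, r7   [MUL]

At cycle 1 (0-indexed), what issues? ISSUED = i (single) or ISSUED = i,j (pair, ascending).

ISSUED = 1

t=0 i0:ld.MEM ; no-port MEM/MEM
t=1 i1:ld.MEM ; RAW r1
t=2 i2/i3:add.ALU/st.MEM ; dual
t=3 i4/i5:sub.ALU/and.ALU ; dual
t=4 i6/i7:or.ALU/mul.MUL ; dual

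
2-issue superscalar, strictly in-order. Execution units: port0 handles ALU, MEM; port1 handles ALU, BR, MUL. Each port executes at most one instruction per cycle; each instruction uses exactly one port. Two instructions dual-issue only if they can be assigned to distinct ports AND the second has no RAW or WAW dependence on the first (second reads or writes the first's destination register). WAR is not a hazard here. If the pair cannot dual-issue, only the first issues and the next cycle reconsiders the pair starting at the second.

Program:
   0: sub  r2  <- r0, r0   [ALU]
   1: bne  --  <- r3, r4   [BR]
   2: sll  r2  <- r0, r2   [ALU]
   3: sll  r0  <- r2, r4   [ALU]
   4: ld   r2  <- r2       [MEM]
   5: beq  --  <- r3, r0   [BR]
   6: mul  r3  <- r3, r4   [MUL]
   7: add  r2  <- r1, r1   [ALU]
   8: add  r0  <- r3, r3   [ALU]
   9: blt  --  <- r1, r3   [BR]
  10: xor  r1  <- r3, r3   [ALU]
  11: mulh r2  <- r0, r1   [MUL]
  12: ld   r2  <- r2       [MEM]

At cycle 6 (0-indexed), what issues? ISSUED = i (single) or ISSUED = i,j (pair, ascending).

ISSUED = 10

  cy0 -> i0&i1 (sub/bne) pair
  cy1 -> i2 (sll) RAW r2
  cy2 -> i3&i4 (sll/ld) pair
  cy3 -> i5 (beq) no-port BR/MUL
  cy4 -> i6&i7 (mul/add) pair
  cy5 -> i8&i9 (add/blt) pair
  cy6 -> i10 (xor) RAW r1
  cy7 -> i11 (mulh) RAW+WAW r2
  cy8 -> i12 (ld) tail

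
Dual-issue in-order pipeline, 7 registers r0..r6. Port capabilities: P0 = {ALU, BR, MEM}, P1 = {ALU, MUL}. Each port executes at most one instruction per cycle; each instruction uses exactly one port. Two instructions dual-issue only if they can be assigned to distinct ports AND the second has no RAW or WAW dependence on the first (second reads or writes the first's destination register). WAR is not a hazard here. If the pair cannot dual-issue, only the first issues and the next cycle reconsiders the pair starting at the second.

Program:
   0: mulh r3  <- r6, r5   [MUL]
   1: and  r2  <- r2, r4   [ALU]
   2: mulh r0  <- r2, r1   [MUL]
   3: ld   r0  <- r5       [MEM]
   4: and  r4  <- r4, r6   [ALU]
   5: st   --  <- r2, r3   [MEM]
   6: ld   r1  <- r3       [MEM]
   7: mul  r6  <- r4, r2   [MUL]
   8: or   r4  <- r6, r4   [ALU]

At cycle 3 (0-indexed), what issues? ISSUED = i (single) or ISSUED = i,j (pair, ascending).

  cy0 -> i0/i1 (mulh.MUL and.ALU) 2-wide
  cy1 -> i2 (mulh.MUL) WAW r0
  cy2 -> i3/i4 (ld.MEM and.ALU) 2-wide
  cy3 -> i5 (st.MEM) no-port MEM/MEM
  cy4 -> i6/i7 (ld.MEM mul.MUL) 2-wide
  cy5 -> i8 (or.ALU) tail

ISSUED = 5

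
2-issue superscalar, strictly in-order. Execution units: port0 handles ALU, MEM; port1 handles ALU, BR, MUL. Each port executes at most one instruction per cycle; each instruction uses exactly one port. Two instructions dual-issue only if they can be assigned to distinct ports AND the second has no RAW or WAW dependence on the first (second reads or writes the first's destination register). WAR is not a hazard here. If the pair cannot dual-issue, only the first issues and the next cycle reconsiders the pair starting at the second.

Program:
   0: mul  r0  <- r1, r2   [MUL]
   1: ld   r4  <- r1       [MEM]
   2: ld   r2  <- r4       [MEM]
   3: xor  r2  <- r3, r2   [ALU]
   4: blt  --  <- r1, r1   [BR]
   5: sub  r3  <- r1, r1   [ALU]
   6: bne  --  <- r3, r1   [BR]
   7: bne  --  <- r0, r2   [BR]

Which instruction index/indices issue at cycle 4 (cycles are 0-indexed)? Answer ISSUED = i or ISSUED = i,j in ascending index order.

t=0 i0+i1:mul;ld ; pair
t=1 i2:ld ; RAW+WAW r2
t=2 i3+i4:xor;blt ; pair
t=3 i5:sub ; RAW r3
t=4 i6:bne ; no-port BR/BR
t=5 i7:bne ; tail

ISSUED = 6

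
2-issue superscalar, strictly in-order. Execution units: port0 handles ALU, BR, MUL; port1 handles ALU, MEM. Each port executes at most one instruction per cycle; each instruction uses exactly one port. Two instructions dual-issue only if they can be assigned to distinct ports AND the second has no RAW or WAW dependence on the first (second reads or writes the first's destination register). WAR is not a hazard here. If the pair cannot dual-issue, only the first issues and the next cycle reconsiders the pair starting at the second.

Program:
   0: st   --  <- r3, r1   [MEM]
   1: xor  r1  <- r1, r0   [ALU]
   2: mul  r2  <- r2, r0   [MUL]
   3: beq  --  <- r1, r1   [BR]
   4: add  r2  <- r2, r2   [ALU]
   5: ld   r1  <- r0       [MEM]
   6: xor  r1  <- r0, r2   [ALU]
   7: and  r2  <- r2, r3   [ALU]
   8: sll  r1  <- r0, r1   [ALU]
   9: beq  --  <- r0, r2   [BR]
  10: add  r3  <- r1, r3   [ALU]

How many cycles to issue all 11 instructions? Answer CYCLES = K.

CYCLES = 7

0. st/xor @i0,i1  | 2-wide
1. mul @i2  | no-port MUL/BR
2. beq/add @i3,i4  | 2-wide
3. ld @i5  | WAW r1
4. xor/and @i6,i7  | 2-wide
5. sll/beq @i8,i9  | 2-wide
6. add @i10  | tail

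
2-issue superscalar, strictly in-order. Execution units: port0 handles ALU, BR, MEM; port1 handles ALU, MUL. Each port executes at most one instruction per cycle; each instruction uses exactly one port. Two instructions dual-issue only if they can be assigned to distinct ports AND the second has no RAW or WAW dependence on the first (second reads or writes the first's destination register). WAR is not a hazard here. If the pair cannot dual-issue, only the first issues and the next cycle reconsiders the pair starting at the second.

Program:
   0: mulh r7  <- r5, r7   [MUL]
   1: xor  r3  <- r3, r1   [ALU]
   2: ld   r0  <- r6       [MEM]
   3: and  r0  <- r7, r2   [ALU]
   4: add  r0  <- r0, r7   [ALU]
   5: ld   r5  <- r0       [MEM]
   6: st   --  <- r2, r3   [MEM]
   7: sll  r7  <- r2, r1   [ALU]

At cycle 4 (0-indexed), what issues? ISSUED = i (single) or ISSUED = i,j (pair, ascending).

[0] i0+i1  mulh/xor  -- dual
[1] i2  ld  -- WAW r0
[2] i3  and  -- RAW+WAW r0
[3] i4  add  -- RAW r0
[4] i5  ld  -- no-port MEM/MEM
[5] i6+i7  st/sll  -- dual

ISSUED = 5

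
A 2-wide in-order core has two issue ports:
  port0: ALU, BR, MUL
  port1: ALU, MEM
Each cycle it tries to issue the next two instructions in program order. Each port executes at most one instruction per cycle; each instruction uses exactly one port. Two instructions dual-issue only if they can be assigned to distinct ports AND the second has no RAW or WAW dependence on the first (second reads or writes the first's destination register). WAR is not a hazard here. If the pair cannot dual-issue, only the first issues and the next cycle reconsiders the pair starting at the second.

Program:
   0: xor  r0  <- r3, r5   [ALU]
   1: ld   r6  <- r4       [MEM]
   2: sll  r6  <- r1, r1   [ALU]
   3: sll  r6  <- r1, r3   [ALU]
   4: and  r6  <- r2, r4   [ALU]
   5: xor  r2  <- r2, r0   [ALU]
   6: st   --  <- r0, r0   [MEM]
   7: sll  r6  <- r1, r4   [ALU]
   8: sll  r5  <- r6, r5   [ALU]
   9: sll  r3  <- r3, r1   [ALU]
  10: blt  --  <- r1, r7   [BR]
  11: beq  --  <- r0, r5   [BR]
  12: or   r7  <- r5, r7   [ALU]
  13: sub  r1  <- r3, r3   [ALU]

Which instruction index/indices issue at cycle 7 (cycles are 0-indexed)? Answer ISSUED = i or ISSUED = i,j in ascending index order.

ISSUED = 11,12

#0 head=0: xor.ALU/ld.MEM i0+i1 2-wide
#1 head=2: sll.ALU i2 WAW r6
#2 head=3: sll.ALU i3 WAW r6
#3 head=4: and.ALU/xor.ALU i4+i5 2-wide
#4 head=6: st.MEM/sll.ALU i6+i7 2-wide
#5 head=8: sll.ALU/sll.ALU i8+i9 2-wide
#6 head=10: blt.BR i10 no-port BR/BR
#7 head=11: beq.BR/or.ALU i11+i12 2-wide
#8 head=13: sub.ALU i13 tail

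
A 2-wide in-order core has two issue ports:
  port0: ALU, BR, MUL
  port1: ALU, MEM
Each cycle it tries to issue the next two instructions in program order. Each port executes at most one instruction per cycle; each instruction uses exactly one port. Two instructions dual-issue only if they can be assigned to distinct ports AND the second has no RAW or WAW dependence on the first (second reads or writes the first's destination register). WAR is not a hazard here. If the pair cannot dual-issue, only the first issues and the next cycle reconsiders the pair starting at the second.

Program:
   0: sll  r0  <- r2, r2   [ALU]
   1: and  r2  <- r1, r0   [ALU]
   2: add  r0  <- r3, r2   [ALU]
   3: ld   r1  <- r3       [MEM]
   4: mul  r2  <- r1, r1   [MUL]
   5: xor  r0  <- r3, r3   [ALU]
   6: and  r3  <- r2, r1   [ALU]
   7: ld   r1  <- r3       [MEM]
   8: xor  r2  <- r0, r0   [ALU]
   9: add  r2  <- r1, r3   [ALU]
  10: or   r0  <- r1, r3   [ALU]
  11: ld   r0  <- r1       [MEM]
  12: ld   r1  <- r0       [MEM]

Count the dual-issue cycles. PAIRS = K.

PAIRS = 4

t=0 i0:sll ; RAW r0
t=1 i1:and ; RAW r2
t=2 i2+i3:add ld ; dual
t=3 i4+i5:mul xor ; dual
t=4 i6:and ; RAW r3
t=5 i7+i8:ld xor ; dual
t=6 i9+i10:add or ; dual
t=7 i11:ld ; no-port MEM/MEM
t=8 i12:ld ; tail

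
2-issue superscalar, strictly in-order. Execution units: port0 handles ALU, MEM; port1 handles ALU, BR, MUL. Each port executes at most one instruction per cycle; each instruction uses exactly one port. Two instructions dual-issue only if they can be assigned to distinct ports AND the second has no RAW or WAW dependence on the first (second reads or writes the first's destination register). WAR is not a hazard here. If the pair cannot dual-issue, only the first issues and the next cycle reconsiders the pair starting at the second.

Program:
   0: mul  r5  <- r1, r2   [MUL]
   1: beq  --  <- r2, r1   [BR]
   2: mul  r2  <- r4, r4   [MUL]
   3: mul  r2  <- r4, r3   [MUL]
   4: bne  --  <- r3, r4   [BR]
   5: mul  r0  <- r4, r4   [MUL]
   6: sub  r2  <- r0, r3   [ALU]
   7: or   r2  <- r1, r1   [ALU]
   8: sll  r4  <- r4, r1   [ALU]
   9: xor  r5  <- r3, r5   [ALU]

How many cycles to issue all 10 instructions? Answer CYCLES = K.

0. mul.MUL @i0  | no-port MUL/BR
1. beq.BR @i1  | no-port BR/MUL
2. mul.MUL @i2  | no-port MUL/MUL
3. mul.MUL @i3  | no-port MUL/BR
4. bne.BR @i4  | no-port BR/MUL
5. mul.MUL @i5  | RAW r0
6. sub.ALU @i6  | WAW r2
7. or.ALU/sll.ALU @i7/i8  | 2-wide
8. xor.ALU @i9  | tail

CYCLES = 9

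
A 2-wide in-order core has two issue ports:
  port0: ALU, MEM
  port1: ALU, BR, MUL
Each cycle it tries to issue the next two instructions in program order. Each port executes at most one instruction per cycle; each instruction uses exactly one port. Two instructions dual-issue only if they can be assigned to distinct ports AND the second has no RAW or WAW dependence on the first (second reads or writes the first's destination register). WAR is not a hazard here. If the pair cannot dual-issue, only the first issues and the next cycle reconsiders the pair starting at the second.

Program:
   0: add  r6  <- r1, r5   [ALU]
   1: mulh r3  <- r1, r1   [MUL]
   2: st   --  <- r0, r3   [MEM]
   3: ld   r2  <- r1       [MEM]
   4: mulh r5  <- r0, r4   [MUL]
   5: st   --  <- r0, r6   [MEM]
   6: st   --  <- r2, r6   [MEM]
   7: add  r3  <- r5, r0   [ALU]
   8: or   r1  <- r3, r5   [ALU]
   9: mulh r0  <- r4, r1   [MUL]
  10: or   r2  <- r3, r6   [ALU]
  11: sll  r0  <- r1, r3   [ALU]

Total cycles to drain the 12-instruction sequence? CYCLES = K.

  cy0 -> i0+i1 (add.ALU;mulh.MUL) pair
  cy1 -> i2 (st.MEM) no-port MEM/MEM
  cy2 -> i3+i4 (ld.MEM;mulh.MUL) pair
  cy3 -> i5 (st.MEM) no-port MEM/MEM
  cy4 -> i6+i7 (st.MEM;add.ALU) pair
  cy5 -> i8 (or.ALU) RAW r1
  cy6 -> i9+i10 (mulh.MUL;or.ALU) pair
  cy7 -> i11 (sll.ALU) tail

CYCLES = 8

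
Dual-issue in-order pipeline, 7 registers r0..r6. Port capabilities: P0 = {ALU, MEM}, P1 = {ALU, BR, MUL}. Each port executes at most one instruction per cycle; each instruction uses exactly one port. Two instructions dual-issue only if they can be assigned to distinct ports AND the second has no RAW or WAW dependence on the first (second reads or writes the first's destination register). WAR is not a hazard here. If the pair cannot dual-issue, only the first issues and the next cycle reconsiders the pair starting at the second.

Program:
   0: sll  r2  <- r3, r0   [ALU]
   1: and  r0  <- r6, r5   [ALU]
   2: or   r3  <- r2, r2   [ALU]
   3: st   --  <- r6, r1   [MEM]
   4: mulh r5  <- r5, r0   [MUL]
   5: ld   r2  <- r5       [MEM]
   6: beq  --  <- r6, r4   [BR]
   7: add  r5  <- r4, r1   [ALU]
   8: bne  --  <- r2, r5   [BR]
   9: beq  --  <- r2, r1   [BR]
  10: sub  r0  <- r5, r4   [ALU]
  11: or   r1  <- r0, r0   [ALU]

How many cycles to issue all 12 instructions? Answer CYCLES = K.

0. sll.ALU/and.ALU @i0+i1  | dual
1. or.ALU/st.MEM @i2+i3  | dual
2. mulh.MUL @i4  | RAW r5
3. ld.MEM/beq.BR @i5+i6  | dual
4. add.ALU @i7  | RAW r5
5. bne.BR @i8  | no-port BR/BR
6. beq.BR/sub.ALU @i9+i10  | dual
7. or.ALU @i11  | tail

CYCLES = 8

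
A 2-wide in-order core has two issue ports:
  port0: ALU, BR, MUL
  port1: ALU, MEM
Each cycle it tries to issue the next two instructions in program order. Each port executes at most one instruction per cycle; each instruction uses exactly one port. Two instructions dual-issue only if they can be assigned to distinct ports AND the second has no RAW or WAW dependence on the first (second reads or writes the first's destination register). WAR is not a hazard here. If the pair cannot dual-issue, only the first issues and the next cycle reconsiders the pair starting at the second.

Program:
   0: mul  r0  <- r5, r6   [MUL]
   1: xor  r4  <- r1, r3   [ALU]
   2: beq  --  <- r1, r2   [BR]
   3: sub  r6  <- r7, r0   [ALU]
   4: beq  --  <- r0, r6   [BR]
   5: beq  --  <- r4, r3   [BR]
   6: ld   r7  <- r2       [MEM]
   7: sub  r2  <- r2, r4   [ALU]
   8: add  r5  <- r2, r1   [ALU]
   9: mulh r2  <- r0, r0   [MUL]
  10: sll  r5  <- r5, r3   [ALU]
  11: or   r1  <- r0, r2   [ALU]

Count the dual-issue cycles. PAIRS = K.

t=0 i0+i1:mul/xor ; dual
t=1 i2+i3:beq/sub ; dual
t=2 i4:beq ; no-port BR/BR
t=3 i5+i6:beq/ld ; dual
t=4 i7:sub ; RAW r2
t=5 i8+i9:add/mulh ; dual
t=6 i10+i11:sll/or ; dual

PAIRS = 5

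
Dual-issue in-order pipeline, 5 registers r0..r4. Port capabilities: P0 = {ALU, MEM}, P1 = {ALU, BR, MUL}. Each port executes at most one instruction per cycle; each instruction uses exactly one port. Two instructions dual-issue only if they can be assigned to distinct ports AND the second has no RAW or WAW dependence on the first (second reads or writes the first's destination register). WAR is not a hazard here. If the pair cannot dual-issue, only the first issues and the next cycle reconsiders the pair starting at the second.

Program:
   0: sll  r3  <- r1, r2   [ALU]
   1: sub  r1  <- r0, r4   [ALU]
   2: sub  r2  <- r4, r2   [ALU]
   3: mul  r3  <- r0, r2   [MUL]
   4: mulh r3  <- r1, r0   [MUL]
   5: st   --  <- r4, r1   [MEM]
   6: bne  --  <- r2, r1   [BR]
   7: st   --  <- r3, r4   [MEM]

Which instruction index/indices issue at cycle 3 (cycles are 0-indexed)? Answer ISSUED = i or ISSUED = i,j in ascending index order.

ISSUED = 4,5

c0: i0+i1 sll.ALU sub.ALU  dual
c1: i2 sub.ALU  RAW r2
c2: i3 mul.MUL  no-port MUL/MUL
c3: i4+i5 mulh.MUL st.MEM  dual
c4: i6+i7 bne.BR st.MEM  dual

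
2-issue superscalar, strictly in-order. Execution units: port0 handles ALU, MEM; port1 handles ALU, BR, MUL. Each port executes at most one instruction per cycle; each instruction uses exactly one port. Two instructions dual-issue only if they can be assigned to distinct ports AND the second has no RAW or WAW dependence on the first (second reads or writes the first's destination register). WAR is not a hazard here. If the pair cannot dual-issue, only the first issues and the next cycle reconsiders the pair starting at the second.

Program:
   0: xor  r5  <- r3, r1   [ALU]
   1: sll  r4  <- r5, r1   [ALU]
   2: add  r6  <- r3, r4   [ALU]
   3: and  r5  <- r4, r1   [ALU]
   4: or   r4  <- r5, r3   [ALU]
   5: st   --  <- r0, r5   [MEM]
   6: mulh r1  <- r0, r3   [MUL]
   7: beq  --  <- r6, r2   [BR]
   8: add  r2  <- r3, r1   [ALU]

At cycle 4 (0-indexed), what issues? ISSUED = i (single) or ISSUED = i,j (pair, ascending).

ISSUED = 6

t=0 i0:xor.ALU ; RAW r5
t=1 i1:sll.ALU ; RAW r4
t=2 i2+i3:add.ALU+and.ALU ; dual
t=3 i4+i5:or.ALU+st.MEM ; dual
t=4 i6:mulh.MUL ; no-port MUL/BR
t=5 i7+i8:beq.BR+add.ALU ; dual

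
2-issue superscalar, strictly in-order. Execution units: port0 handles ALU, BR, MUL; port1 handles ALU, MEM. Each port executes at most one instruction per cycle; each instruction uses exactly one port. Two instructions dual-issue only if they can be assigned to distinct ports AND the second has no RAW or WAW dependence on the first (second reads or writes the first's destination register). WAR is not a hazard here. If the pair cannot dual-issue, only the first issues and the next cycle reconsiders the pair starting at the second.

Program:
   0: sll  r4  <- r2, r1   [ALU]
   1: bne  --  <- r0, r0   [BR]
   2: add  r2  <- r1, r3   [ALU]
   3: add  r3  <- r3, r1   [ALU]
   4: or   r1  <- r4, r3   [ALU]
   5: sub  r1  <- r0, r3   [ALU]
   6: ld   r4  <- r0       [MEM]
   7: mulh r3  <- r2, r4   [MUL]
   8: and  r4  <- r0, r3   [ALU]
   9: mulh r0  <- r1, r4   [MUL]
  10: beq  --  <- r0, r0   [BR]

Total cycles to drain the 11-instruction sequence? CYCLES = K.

c0: i0/i1 sll.ALU bne.BR  dual
c1: i2/i3 add.ALU add.ALU  dual
c2: i4 or.ALU  WAW r1
c3: i5/i6 sub.ALU ld.MEM  dual
c4: i7 mulh.MUL  RAW r3
c5: i8 and.ALU  RAW r4
c6: i9 mulh.MUL  no-port MUL/BR
c7: i10 beq.BR  tail

CYCLES = 8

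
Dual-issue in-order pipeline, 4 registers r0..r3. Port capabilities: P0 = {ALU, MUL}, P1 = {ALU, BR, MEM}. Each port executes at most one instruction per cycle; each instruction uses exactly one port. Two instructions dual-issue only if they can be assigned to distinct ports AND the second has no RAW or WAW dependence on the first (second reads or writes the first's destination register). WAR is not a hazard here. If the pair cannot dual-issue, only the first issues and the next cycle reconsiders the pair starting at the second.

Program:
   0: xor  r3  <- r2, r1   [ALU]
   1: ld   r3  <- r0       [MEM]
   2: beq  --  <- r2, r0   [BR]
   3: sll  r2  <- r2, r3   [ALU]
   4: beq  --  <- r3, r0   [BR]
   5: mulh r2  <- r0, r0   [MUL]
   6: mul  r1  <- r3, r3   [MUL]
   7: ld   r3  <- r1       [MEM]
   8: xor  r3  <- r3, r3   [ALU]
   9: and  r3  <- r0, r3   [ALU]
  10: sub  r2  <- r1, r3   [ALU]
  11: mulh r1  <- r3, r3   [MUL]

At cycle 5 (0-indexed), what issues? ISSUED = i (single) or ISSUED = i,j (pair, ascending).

ISSUED = 7

#0 head=0: xor.ALU i0 WAW r3
#1 head=1: ld.MEM i1 no-port MEM/BR
#2 head=2: beq.BR;sll.ALU i2+i3 pair
#3 head=4: beq.BR;mulh.MUL i4+i5 pair
#4 head=6: mul.MUL i6 RAW r1
#5 head=7: ld.MEM i7 RAW+WAW r3
#6 head=8: xor.ALU i8 RAW+WAW r3
#7 head=9: and.ALU i9 RAW r3
#8 head=10: sub.ALU;mulh.MUL i10+i11 pair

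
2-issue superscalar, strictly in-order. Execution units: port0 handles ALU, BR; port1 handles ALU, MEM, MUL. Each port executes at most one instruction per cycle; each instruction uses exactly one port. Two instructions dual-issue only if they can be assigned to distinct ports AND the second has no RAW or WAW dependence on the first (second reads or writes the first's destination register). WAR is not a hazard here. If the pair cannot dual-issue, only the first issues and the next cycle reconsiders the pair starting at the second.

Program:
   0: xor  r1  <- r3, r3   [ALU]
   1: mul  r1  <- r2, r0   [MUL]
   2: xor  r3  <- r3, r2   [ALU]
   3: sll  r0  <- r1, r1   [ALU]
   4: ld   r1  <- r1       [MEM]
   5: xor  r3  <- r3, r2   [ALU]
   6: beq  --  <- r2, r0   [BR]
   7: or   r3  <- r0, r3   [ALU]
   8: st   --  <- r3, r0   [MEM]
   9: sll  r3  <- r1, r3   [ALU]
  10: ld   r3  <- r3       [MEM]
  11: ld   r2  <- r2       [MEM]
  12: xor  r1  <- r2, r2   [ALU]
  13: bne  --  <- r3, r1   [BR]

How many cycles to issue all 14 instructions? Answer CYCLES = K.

#0 head=0: xor i0 WAW r1
#1 head=1: mul+xor i1/i2 pair
#2 head=3: sll+ld i3/i4 pair
#3 head=5: xor+beq i5/i6 pair
#4 head=7: or i7 RAW r3
#5 head=8: st+sll i8/i9 pair
#6 head=10: ld i10 no-port MEM/MEM
#7 head=11: ld i11 RAW r2
#8 head=12: xor i12 RAW r1
#9 head=13: bne i13 tail

CYCLES = 10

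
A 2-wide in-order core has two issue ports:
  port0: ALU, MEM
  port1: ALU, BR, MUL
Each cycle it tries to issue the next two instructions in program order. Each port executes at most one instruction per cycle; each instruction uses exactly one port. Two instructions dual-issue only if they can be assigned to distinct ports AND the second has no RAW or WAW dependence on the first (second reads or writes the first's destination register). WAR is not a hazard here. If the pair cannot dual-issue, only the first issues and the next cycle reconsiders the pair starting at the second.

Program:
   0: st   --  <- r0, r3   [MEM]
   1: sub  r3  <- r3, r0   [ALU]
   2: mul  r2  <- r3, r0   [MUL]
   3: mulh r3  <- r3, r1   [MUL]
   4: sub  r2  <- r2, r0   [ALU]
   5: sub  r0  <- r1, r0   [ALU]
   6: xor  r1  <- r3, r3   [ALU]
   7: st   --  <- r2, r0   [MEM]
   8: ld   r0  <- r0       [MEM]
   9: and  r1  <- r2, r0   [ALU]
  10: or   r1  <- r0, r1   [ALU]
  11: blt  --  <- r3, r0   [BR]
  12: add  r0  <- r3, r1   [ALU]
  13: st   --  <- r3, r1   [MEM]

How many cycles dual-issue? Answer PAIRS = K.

PAIRS = 5

[0] i0+i1  st;sub  -- pair
[1] i2  mul  -- no-port MUL/MUL
[2] i3+i4  mulh;sub  -- pair
[3] i5+i6  sub;xor  -- pair
[4] i7  st  -- no-port MEM/MEM
[5] i8  ld  -- RAW r0
[6] i9  and  -- RAW+WAW r1
[7] i10+i11  or;blt  -- pair
[8] i12+i13  add;st  -- pair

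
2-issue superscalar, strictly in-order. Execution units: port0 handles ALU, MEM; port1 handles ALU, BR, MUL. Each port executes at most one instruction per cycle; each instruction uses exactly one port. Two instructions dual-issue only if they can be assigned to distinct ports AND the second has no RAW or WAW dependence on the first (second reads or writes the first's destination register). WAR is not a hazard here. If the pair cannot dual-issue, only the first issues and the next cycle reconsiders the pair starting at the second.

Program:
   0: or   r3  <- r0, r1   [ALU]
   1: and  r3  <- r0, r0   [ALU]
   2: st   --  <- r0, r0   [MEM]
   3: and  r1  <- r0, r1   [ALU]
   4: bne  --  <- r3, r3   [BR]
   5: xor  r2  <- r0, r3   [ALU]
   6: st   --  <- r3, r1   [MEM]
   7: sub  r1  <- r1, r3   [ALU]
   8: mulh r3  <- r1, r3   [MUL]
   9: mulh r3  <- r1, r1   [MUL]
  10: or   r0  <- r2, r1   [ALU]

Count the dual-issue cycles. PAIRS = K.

0. or @i0  | WAW r3
1. and+st @i1,i2  | pair
2. and+bne @i3,i4  | pair
3. xor+st @i5,i6  | pair
4. sub @i7  | RAW r1
5. mulh @i8  | no-port MUL/MUL
6. mulh+or @i9,i10  | pair

PAIRS = 4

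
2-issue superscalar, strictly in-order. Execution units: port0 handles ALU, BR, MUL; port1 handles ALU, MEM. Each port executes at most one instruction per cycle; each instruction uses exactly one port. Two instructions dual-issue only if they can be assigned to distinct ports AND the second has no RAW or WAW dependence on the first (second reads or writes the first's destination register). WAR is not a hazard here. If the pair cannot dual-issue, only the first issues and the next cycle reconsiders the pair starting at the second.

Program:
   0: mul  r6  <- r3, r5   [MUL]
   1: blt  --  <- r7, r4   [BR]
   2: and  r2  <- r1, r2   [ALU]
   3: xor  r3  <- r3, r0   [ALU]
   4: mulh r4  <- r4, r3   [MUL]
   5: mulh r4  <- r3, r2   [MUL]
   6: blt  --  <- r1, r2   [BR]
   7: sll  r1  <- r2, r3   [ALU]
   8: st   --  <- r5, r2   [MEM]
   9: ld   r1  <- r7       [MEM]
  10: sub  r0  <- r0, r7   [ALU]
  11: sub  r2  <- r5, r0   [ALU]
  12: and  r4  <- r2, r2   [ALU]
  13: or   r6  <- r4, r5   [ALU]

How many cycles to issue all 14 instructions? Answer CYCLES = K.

CYCLES = 11

[0] i0  mul  -- no-port MUL/BR
[1] i1,i2  blt/and  -- dual
[2] i3  xor  -- RAW r3
[3] i4  mulh  -- no-port MUL/MUL
[4] i5  mulh  -- no-port MUL/BR
[5] i6,i7  blt/sll  -- dual
[6] i8  st  -- no-port MEM/MEM
[7] i9,i10  ld/sub  -- dual
[8] i11  sub  -- RAW r2
[9] i12  and  -- RAW r4
[10] i13  or  -- tail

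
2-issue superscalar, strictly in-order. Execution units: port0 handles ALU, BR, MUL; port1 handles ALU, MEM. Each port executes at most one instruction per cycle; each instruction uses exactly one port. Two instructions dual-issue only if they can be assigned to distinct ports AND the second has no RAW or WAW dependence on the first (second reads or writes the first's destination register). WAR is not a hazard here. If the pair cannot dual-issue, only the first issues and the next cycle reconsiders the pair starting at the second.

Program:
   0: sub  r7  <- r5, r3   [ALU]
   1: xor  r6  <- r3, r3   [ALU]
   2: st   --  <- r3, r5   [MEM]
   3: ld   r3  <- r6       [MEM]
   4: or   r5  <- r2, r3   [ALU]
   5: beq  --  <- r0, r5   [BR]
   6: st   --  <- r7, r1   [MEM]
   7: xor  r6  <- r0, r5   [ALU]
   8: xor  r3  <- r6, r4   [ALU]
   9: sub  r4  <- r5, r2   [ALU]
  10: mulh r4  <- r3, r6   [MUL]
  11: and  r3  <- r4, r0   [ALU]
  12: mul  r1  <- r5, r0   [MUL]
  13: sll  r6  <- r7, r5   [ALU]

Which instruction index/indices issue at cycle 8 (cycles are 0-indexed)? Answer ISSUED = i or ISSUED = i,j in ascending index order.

t=0 i0&i1:sub/xor ; 2-wide
t=1 i2:st ; no-port MEM/MEM
t=2 i3:ld ; RAW r3
t=3 i4:or ; RAW r5
t=4 i5&i6:beq/st ; 2-wide
t=5 i7:xor ; RAW r6
t=6 i8&i9:xor/sub ; 2-wide
t=7 i10:mulh ; RAW r4
t=8 i11&i12:and/mul ; 2-wide
t=9 i13:sll ; tail

ISSUED = 11,12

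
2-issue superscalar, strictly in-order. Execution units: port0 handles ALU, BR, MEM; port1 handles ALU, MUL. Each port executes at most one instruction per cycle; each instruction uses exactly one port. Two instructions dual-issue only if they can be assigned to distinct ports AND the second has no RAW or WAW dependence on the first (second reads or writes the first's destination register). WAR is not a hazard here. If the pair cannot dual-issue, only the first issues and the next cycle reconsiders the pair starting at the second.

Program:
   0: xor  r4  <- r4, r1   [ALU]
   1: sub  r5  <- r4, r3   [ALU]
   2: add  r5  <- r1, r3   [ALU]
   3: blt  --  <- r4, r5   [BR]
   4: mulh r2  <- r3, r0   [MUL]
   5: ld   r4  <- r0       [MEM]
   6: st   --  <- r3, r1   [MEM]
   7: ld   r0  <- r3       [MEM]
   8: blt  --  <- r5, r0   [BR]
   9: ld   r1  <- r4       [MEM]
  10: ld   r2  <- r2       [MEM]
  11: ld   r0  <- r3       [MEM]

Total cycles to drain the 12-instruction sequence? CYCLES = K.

  cy0 -> i0 (xor) RAW r4
  cy1 -> i1 (sub) WAW r5
  cy2 -> i2 (add) RAW r5
  cy3 -> i3/i4 (blt mulh) 2-wide
  cy4 -> i5 (ld) no-port MEM/MEM
  cy5 -> i6 (st) no-port MEM/MEM
  cy6 -> i7 (ld) no-port MEM/BR
  cy7 -> i8 (blt) no-port BR/MEM
  cy8 -> i9 (ld) no-port MEM/MEM
  cy9 -> i10 (ld) no-port MEM/MEM
  cy10 -> i11 (ld) tail

CYCLES = 11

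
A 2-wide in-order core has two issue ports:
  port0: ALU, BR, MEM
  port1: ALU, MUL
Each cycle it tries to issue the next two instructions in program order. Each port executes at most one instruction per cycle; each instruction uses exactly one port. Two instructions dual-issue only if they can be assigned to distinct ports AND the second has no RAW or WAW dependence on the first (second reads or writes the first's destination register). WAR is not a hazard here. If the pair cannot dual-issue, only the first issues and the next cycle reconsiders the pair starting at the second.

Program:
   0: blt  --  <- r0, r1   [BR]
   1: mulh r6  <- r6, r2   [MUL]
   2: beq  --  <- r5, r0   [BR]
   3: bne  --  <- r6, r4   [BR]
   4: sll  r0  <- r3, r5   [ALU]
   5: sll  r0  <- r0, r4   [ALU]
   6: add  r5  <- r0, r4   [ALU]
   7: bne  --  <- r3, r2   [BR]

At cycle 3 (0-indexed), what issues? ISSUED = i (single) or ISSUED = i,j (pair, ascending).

t=0 i0,i1:blt.BR;mulh.MUL ; dual
t=1 i2:beq.BR ; no-port BR/BR
t=2 i3,i4:bne.BR;sll.ALU ; dual
t=3 i5:sll.ALU ; RAW r0
t=4 i6,i7:add.ALU;bne.BR ; dual

ISSUED = 5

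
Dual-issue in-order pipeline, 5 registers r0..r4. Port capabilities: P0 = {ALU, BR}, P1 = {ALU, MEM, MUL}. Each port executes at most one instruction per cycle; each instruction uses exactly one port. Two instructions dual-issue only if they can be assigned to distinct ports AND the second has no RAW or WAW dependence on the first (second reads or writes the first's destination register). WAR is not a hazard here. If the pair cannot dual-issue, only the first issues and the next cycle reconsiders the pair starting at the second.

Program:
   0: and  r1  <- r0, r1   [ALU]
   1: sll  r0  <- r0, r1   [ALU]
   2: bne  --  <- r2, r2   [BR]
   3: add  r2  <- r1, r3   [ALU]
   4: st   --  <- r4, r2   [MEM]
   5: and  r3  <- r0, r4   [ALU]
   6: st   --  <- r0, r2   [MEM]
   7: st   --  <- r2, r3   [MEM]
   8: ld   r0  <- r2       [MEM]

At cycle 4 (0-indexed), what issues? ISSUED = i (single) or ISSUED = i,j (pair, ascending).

[0] i0  and  -- RAW r1
[1] i1/i2  sll/bne  -- pair
[2] i3  add  -- RAW r2
[3] i4/i5  st/and  -- pair
[4] i6  st  -- no-port MEM/MEM
[5] i7  st  -- no-port MEM/MEM
[6] i8  ld  -- tail

ISSUED = 6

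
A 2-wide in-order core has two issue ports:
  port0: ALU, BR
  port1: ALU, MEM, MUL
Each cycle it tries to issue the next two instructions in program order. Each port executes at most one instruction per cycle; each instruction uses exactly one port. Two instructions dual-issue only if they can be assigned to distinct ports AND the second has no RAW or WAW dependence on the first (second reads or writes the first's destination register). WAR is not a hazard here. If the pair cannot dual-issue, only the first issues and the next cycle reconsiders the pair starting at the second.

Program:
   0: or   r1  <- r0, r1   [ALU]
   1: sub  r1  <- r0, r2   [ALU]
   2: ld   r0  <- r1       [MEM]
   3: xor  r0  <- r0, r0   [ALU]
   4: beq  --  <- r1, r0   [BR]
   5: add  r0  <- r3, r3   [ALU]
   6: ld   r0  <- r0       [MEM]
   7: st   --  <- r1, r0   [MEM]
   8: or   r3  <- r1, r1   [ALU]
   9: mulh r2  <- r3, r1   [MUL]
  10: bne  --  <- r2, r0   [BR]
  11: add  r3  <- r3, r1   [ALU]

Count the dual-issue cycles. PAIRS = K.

#0 head=0: or.ALU i0 WAW r1
#1 head=1: sub.ALU i1 RAW r1
#2 head=2: ld.MEM i2 RAW+WAW r0
#3 head=3: xor.ALU i3 RAW r0
#4 head=4: beq.BR;add.ALU i4,i5 pair
#5 head=6: ld.MEM i6 no-port MEM/MEM
#6 head=7: st.MEM;or.ALU i7,i8 pair
#7 head=9: mulh.MUL i9 RAW r2
#8 head=10: bne.BR;add.ALU i10,i11 pair

PAIRS = 3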